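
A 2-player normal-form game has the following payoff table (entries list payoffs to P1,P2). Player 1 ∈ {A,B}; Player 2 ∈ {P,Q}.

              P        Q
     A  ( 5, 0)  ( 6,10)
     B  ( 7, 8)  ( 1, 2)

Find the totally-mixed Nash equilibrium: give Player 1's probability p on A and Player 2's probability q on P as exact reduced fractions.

P1 mixes 3/8 on A; P2 mixes 5/7 on P

P1 indiff ⇒ q·5+(1-q)·6 = q·7+(1-q)·1 ⇒ q(-2) = (1-q)(-5) ⇒ q = 5/7
P2 indiff ⇒ p·0+(1-p)·8 = p·10+(1-p)·2 ⇒ p(-10) = (1-p)(-6) ⇒ p = 3/8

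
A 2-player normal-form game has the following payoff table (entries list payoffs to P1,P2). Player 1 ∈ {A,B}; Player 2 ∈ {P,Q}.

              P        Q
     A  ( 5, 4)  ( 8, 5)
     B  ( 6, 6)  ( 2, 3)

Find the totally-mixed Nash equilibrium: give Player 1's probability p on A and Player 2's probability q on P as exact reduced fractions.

(p,q) = (3/4, 6/7)

P1 indiff ⇒ q·5+(1-q)·8 = q·6+(1-q)·2 ⇒ q(-1) = (1-q)(-6) ⇒ q = 6/7
P2 indiff ⇒ p·4+(1-p)·6 = p·5+(1-p)·3 ⇒ p(-1) = (1-p)(-3) ⇒ p = 3/4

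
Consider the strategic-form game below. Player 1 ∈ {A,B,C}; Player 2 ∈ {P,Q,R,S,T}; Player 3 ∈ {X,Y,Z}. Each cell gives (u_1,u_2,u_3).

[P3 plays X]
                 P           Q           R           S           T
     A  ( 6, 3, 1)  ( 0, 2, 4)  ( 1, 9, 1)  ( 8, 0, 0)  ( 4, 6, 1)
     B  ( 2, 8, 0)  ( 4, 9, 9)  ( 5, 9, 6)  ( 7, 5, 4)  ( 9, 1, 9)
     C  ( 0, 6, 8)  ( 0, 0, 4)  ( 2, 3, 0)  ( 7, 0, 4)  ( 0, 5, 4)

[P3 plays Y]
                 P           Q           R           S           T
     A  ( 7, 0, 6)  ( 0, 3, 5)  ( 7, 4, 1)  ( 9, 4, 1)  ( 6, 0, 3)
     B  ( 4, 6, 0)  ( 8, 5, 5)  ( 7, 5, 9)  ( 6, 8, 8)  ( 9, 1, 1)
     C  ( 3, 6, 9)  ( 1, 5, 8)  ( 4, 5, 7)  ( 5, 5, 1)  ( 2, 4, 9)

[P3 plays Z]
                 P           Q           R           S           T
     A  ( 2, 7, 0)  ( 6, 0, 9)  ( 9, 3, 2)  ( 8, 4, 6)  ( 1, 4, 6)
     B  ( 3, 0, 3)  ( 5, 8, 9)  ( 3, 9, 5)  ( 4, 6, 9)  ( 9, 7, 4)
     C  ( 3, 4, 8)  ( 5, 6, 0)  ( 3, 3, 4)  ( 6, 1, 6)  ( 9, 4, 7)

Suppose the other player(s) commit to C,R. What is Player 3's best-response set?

u_3(X vs C,R) = 0
u_3(Y vs C,R) = 7
u_3(Z vs C,R) = 4
max payoff 7 at {Y}

BR_3 = {Y}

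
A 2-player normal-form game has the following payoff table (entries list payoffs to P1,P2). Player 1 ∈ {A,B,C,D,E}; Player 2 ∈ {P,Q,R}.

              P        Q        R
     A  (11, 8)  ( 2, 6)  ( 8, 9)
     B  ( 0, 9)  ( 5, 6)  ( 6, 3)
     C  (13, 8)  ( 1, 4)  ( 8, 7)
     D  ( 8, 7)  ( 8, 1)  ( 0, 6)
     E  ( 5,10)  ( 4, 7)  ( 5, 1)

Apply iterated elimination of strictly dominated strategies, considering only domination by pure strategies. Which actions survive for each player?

Survivors P1:{A,C} P2:{P,R}

P2 drop Q (P beats it: A:8>6 B:9>6 C:8>4 D:7>1 E:10>7)
P1 drop B (A beats it: P:11>0 R:8>6)
P1 drop D (A beats it: P:11>8 R:8>0)
P1 drop E (A beats it: P:11>5 R:8>5)
P1→{A,C} P2→{P,R}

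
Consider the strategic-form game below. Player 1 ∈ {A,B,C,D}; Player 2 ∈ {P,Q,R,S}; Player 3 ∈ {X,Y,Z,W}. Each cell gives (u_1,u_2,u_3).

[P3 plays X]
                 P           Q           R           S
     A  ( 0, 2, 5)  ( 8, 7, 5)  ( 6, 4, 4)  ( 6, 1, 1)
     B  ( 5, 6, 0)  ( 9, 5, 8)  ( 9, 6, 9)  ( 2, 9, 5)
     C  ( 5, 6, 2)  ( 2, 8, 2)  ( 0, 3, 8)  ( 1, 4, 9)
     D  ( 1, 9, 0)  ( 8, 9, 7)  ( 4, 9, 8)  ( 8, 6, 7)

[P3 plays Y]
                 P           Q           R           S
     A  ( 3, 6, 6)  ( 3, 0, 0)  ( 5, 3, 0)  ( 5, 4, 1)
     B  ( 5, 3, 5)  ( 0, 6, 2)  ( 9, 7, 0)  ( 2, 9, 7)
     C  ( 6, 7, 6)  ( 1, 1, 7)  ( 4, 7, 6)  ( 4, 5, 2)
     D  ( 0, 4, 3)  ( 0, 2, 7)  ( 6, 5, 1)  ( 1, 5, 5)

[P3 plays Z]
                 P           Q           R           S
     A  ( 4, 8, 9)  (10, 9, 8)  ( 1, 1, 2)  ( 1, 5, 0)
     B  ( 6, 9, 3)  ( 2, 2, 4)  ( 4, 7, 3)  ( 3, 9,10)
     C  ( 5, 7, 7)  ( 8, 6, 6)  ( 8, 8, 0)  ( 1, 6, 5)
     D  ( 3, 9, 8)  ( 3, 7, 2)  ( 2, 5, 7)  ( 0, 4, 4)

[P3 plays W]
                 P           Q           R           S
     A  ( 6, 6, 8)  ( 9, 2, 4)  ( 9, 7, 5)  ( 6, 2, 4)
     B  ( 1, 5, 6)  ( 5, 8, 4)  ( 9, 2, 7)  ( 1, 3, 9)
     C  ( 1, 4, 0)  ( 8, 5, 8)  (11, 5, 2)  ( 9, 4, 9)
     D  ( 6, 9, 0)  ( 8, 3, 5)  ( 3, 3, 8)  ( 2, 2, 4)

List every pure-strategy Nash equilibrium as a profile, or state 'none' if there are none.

NE set: (A,Q,Z), (B,S,Z)

(A,P,X): not NE [P1→C gives 5>0; P2→Q gives 7>2; P3→Z gives 9>5]
(A,P,Y): not NE [P1→C gives 6>3; P3→Z gives 9>6]
(A,P,Z): not NE [P1→B gives 6>4; P2→Q gives 9>8]
(A,P,W): not NE [P2→R gives 7>6; P3→Z gives 9>8]
(A,Q,X): not NE [P1→B gives 9>8; P3→Z gives 8>5]
(A,Q,Y): not NE [P2→P gives 6>0; P3→Z gives 8>0]
(A,Q,Z): NE
(A,Q,W): not NE [P2→R gives 7>2; P3→Z gives 8>4]
(A,R,X): not NE [P1→B gives 9>6; P2→Q gives 7>4; P3→W gives 5>4]
(A,R,Y): not NE [P1→B gives 9>5; P2→P gives 6>3; P3→W gives 5>0]
(A,R,Z): not NE [P1→C gives 8>1; P2→Q gives 9>1; P3→W gives 5>2]
(A,R,W): not NE [P1→C gives 11>9]
(A,S,X): not NE [P1→D gives 8>6; P2→Q gives 7>1; P3→W gives 4>1]
(A,S,Y): not NE [P2→P gives 6>4; P3→W gives 4>1]
(A,S,Z): not NE [P1→B gives 3>1; P2→Q gives 9>5; P3→W gives 4>0]
(A,S,W): not NE [P1→C gives 9>6; P2→R gives 7>2]
(B,P,X): not NE [P2→S gives 9>6; P3→W gives 6>0]
(B,P,Y): not NE [P1→C gives 6>5; P2→S gives 9>3; P3→W gives 6>5]
(B,P,Z): not NE [P3→W gives 6>3]
(B,P,W): not NE [P1→D gives 6>1; P2→Q gives 8>5]
(B,Q,X): not NE [P2→S gives 9>5]
(B,Q,Y): not NE [P1→A gives 3>0; P2→S gives 9>6; P3→X gives 8>2]
(B,Q,Z): not NE [P1→A gives 10>2; P2→S gives 9>2; P3→X gives 8>4]
(B,Q,W): not NE [P1→A gives 9>5; P3→X gives 8>4]
(B,R,X): not NE [P2→S gives 9>6]
(B,R,Y): not NE [P2→S gives 9>7; P3→X gives 9>0]
(B,R,Z): not NE [P1→C gives 8>4; P2→S gives 9>7; P3→X gives 9>3]
(B,R,W): not NE [P1→C gives 11>9; P2→Q gives 8>2; P3→X gives 9>7]
(B,S,X): not NE [P1→D gives 8>2; P3→Z gives 10>5]
(B,S,Y): not NE [P1→A gives 5>2; P3→Z gives 10>7]
(B,S,Z): NE
(B,S,W): not NE [P1→C gives 9>1; P2→Q gives 8>3; P3→Z gives 10>9]
(C,P,X): not NE [P2→Q gives 8>6; P3→Z gives 7>2]
(C,P,Y): not NE [P3→Z gives 7>6]
(C,P,Z): not NE [P1→B gives 6>5; P2→R gives 8>7]
(C,P,W): not NE [P1→D gives 6>1; P2→R gives 5>4; P3→Z gives 7>0]
(C,Q,X): not NE [P1→B gives 9>2; P3→W gives 8>2]
(C,Q,Y): not NE [P1→A gives 3>1; P2→R gives 7>1; P3→W gives 8>7]
(C,Q,Z): not NE [P1→A gives 10>8; P2→R gives 8>6; P3→W gives 8>6]
(C,Q,W): not NE [P1→A gives 9>8]
(C,R,X): not NE [P1→B gives 9>0; P2→Q gives 8>3]
(C,R,Y): not NE [P1→B gives 9>4; P3→X gives 8>6]
(C,R,Z): not NE [P3→X gives 8>0]
(C,R,W): not NE [P3→X gives 8>2]
(C,S,X): not NE [P1→D gives 8>1; P2→Q gives 8>4]
(C,S,Y): not NE [P1→A gives 5>4; P2→R gives 7>5; P3→W gives 9>2]
(C,S,Z): not NE [P1→B gives 3>1; P2→R gives 8>6; P3→W gives 9>5]
(C,S,W): not NE [P2→R gives 5>4]
(D,P,X): not NE [P1→C gives 5>1; P3→Z gives 8>0]
(D,P,Y): not NE [P1→C gives 6>0; P2→S gives 5>4; P3→Z gives 8>3]
(D,P,Z): not NE [P1→B gives 6>3]
(D,P,W): not NE [P3→Z gives 8>0]
(D,Q,X): not NE [P1→B gives 9>8]
(D,Q,Y): not NE [P1→A gives 3>0; P2→S gives 5>2]
(D,Q,Z): not NE [P1→A gives 10>3; P2→P gives 9>7; P3→Y gives 7>2]
(D,Q,W): not NE [P1→A gives 9>8; P2→P gives 9>3; P3→Y gives 7>5]
(D,R,X): not NE [P1→B gives 9>4]
(D,R,Y): not NE [P1→B gives 9>6; P3→W gives 8>1]
(D,R,Z): not NE [P1→C gives 8>2; P2→P gives 9>5; P3→W gives 8>7]
(D,R,W): not NE [P1→C gives 11>3; P2→P gives 9>3]
(D,S,X): not NE [P2→R gives 9>6]
(D,S,Y): not NE [P1→A gives 5>1; P3→X gives 7>5]
(D,S,Z): not NE [P1→B gives 3>0; P2→P gives 9>4; P3→X gives 7>4]
(D,S,W): not NE [P1→C gives 9>2; P2→P gives 9>2; P3→X gives 7>4]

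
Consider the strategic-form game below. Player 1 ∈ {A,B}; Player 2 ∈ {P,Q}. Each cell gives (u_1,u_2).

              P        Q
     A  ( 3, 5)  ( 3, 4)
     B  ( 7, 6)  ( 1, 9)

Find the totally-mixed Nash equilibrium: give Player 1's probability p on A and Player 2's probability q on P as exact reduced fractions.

p=3/4, q=1/3

P1 indiff ⇒ q·3+(1-q)·3 = q·7+(1-q)·1 ⇒ q(-4) = (1-q)(-2) ⇒ q = 1/3
P2 indiff ⇒ p·5+(1-p)·6 = p·4+(1-p)·9 ⇒ p(1) = (1-p)(3) ⇒ p = 3/4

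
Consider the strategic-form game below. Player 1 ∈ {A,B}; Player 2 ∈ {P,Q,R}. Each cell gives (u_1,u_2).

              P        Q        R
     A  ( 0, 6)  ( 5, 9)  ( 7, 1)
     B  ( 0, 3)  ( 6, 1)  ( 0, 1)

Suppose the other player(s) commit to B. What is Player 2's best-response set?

argmax u_2 = {P}

u_2(P vs B) = 3
u_2(Q vs B) = 1
u_2(R vs B) = 1
max payoff 3 at {P}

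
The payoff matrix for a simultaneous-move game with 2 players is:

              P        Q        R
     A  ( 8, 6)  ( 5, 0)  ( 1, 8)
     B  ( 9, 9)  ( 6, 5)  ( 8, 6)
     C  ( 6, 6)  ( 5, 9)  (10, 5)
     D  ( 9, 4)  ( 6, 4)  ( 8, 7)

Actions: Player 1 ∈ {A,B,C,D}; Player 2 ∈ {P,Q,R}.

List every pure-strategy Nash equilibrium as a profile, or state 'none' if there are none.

Nash profiles: (B,P)

(A,P): not NE [P1→D gives 9>8; P2→R gives 8>6]
(A,Q): not NE [P1→D gives 6>5; P2→R gives 8>0]
(A,R): not NE [P1→C gives 10>1]
(B,P): NE
(B,Q): not NE [P2→P gives 9>5]
(B,R): not NE [P1→C gives 10>8; P2→P gives 9>6]
(C,P): not NE [P1→D gives 9>6; P2→Q gives 9>6]
(C,Q): not NE [P1→D gives 6>5]
(C,R): not NE [P2→Q gives 9>5]
(D,P): not NE [P2→R gives 7>4]
(D,Q): not NE [P2→R gives 7>4]
(D,R): not NE [P1→C gives 10>8]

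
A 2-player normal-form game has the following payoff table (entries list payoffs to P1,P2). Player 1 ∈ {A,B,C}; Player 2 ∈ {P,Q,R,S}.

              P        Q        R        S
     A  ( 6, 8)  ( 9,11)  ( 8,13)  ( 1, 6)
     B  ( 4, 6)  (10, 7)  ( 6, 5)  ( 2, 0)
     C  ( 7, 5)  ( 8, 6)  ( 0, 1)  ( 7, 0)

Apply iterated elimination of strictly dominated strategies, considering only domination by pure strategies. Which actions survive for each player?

P2 drop P (Q beats it: A:11>8 B:7>6 C:6>5)
P2 drop S (Q beats it: A:11>6 B:7>0 C:6>0)
P1 drop C (A beats it: Q:9>8 R:8>0)
P1→{A,B} P2→{Q,R}

IESDS → P1:{A,B} P2:{Q,R}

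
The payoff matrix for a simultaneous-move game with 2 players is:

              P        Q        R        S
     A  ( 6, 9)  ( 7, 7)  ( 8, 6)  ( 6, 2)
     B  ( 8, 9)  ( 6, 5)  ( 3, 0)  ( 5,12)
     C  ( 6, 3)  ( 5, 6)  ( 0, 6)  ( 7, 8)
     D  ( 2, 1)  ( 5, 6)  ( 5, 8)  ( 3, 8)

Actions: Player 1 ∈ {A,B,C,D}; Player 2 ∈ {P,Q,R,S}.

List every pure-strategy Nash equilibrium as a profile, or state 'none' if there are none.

(A,P): not NE [P1→B gives 8>6]
(A,Q): not NE [P2→P gives 9>7]
(A,R): not NE [P2→P gives 9>6]
(A,S): not NE [P1→C gives 7>6; P2→P gives 9>2]
(B,P): not NE [P2→S gives 12>9]
(B,Q): not NE [P1→A gives 7>6; P2→S gives 12>5]
(B,R): not NE [P1→A gives 8>3; P2→S gives 12>0]
(B,S): not NE [P1→C gives 7>5]
(C,P): not NE [P1→B gives 8>6; P2→S gives 8>3]
(C,Q): not NE [P1→A gives 7>5; P2→S gives 8>6]
(C,R): not NE [P1→A gives 8>0; P2→S gives 8>6]
(C,S): NE
(D,P): not NE [P1→B gives 8>2; P2→S gives 8>1]
(D,Q): not NE [P1→A gives 7>5; P2→S gives 8>6]
(D,R): not NE [P1→A gives 8>5]
(D,S): not NE [P1→C gives 7>3]

Nash profiles: (C,S)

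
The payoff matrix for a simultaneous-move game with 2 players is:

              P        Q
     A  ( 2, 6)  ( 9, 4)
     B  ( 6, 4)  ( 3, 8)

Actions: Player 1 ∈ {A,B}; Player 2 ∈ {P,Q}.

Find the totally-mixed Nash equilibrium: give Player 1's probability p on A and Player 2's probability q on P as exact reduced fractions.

P1 indiff ⇒ q·2+(1-q)·9 = q·6+(1-q)·3 ⇒ q(-4) = (1-q)(-6) ⇒ q = 3/5
P2 indiff ⇒ p·6+(1-p)·4 = p·4+(1-p)·8 ⇒ p(2) = (1-p)(4) ⇒ p = 2/3

(p,q) = (2/3, 3/5)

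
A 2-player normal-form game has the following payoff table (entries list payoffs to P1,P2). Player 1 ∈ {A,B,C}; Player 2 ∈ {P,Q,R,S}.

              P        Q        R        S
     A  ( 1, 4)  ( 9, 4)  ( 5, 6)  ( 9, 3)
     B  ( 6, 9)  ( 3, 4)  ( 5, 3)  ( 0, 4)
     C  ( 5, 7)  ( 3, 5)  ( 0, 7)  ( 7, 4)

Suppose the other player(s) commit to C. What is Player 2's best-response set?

u_2(P vs C) = 7
u_2(Q vs C) = 5
u_2(R vs C) = 7
u_2(S vs C) = 4
max payoff 7 at {P,R}

P2 best: {P,R}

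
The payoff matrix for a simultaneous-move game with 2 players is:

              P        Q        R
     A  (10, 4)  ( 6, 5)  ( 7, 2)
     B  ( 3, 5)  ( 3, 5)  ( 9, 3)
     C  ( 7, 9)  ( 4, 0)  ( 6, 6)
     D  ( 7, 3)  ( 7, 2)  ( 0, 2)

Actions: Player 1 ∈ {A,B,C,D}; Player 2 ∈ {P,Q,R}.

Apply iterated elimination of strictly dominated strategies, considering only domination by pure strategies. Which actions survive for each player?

Remaining: P1:{A,D} P2:{P,Q}

P1 drop C (A beats it: P:10>7 Q:6>4 R:7>6)
P2 drop R (P beats it: A:4>2 B:5>3 D:3>2)
P1 drop B (A beats it: P:10>3 Q:6>3)
P1→{A,D} P2→{P,Q}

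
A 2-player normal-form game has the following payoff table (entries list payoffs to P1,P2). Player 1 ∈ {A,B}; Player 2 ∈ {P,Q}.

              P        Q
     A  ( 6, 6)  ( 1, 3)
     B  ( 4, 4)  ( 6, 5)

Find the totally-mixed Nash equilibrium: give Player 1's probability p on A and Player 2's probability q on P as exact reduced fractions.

P1 indiff ⇒ q·6+(1-q)·1 = q·4+(1-q)·6 ⇒ q(2) = (1-q)(5) ⇒ q = 5/7
P2 indiff ⇒ p·6+(1-p)·4 = p·3+(1-p)·5 ⇒ p(3) = (1-p)(1) ⇒ p = 1/4

P1 mixes 1/4 on A; P2 mixes 5/7 on P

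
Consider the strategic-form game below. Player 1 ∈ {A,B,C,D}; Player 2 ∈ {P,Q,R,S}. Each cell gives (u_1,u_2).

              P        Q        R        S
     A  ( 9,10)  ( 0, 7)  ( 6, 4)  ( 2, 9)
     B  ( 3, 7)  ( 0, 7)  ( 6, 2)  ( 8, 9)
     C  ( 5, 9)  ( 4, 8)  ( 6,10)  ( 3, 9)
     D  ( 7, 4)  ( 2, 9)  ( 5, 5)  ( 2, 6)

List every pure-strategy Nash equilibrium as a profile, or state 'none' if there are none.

(A,P): NE
(A,Q): not NE [P1→C gives 4>0; P2→P gives 10>7]
(A,R): not NE [P2→P gives 10>4]
(A,S): not NE [P1→B gives 8>2; P2→P gives 10>9]
(B,P): not NE [P1→A gives 9>3; P2→S gives 9>7]
(B,Q): not NE [P1→C gives 4>0; P2→S gives 9>7]
(B,R): not NE [P2→S gives 9>2]
(B,S): NE
(C,P): not NE [P1→A gives 9>5; P2→R gives 10>9]
(C,Q): not NE [P2→R gives 10>8]
(C,R): NE
(C,S): not NE [P1→B gives 8>3; P2→R gives 10>9]
(D,P): not NE [P1→A gives 9>7; P2→Q gives 9>4]
(D,Q): not NE [P1→C gives 4>2]
(D,R): not NE [P1→C gives 6>5; P2→Q gives 9>5]
(D,S): not NE [P1→B gives 8>2; P2→Q gives 9>6]

PSNE = {(A,P), (B,S), (C,R)}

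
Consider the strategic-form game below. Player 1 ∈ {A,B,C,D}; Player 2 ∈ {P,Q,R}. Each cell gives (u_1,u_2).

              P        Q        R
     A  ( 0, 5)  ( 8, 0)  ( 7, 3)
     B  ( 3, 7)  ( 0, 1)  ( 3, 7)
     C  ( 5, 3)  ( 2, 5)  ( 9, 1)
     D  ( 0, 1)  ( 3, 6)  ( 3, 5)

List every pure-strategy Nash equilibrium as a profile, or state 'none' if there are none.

(A,P): not NE [P1→C gives 5>0]
(A,Q): not NE [P2→P gives 5>0]
(A,R): not NE [P1→C gives 9>7; P2→P gives 5>3]
(B,P): not NE [P1→C gives 5>3]
(B,Q): not NE [P1→A gives 8>0; P2→R gives 7>1]
(B,R): not NE [P1→C gives 9>3]
(C,P): not NE [P2→Q gives 5>3]
(C,Q): not NE [P1→A gives 8>2]
(C,R): not NE [P2→Q gives 5>1]
(D,P): not NE [P1→C gives 5>0; P2→Q gives 6>1]
(D,Q): not NE [P1→A gives 8>3]
(D,R): not NE [P1→C gives 9>3; P2→Q gives 6>5]

No pure NE.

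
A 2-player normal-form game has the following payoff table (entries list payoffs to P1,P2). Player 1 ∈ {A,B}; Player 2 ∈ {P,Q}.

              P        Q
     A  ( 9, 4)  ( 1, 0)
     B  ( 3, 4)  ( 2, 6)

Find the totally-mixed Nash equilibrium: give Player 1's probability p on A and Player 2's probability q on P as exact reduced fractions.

P1 indiff ⇒ q·9+(1-q)·1 = q·3+(1-q)·2 ⇒ q(6) = (1-q)(1) ⇒ q = 1/7
P2 indiff ⇒ p·4+(1-p)·4 = p·0+(1-p)·6 ⇒ p(4) = (1-p)(2) ⇒ p = 1/3

p=1/3, q=1/7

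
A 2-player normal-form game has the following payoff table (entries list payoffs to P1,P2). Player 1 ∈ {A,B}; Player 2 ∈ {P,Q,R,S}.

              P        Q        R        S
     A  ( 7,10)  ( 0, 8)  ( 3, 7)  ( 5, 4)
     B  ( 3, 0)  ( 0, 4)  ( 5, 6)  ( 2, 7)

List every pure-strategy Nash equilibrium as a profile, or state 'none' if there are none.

NE set: (A,P)

(A,P): NE
(A,Q): not NE [P2→P gives 10>8]
(A,R): not NE [P1→B gives 5>3; P2→P gives 10>7]
(A,S): not NE [P2→P gives 10>4]
(B,P): not NE [P1→A gives 7>3; P2→S gives 7>0]
(B,Q): not NE [P2→S gives 7>4]
(B,R): not NE [P2→S gives 7>6]
(B,S): not NE [P1→A gives 5>2]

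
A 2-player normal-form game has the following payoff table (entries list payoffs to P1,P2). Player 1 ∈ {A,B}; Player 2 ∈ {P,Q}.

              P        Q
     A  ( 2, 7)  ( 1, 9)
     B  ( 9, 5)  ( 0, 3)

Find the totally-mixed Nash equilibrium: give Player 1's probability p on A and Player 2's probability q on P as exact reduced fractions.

P1 indiff ⇒ q·2+(1-q)·1 = q·9+(1-q)·0 ⇒ q(-7) = (1-q)(-1) ⇒ q = 1/8
P2 indiff ⇒ p·7+(1-p)·5 = p·9+(1-p)·3 ⇒ p(-2) = (1-p)(-2) ⇒ p = 1/2

(p,q) = (1/2, 1/8)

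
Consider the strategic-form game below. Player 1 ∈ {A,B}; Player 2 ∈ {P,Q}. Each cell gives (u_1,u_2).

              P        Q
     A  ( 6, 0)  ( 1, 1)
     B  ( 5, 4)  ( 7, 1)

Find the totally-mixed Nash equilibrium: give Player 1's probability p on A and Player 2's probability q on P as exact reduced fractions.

P1 mixes 3/4 on A; P2 mixes 6/7 on P

P1 indiff ⇒ q·6+(1-q)·1 = q·5+(1-q)·7 ⇒ q(1) = (1-q)(6) ⇒ q = 6/7
P2 indiff ⇒ p·0+(1-p)·4 = p·1+(1-p)·1 ⇒ p(-1) = (1-p)(-3) ⇒ p = 3/4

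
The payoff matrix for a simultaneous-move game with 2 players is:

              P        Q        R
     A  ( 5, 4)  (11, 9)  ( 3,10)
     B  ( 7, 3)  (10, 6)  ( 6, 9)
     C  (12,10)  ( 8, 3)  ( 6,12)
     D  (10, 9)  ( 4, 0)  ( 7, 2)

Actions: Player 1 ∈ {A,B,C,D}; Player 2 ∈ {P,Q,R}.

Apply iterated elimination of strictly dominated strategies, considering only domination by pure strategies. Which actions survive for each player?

Remaining: P1:{C,D} P2:{P,R}

P2 drop Q (R beats it: A:10>9 B:9>6 C:12>3 D:2>0)
P1 drop A (B beats it: P:7>5 R:6>3)
P1 drop B (D beats it: P:10>7 R:7>6)
P1→{C,D} P2→{P,R}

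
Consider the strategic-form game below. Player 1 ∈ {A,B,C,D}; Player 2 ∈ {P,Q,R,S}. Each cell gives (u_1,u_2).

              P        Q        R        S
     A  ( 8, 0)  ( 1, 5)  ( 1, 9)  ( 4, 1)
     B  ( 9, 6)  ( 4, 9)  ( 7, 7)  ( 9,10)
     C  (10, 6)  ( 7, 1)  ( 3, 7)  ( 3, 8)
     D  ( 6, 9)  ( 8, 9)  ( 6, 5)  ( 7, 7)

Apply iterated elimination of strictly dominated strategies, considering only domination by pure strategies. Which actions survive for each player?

P1 drop A (B beats it: P:9>8 Q:4>1 R:7>1 S:9>4)
P2 drop R (S beats it: B:10>7 C:8>7 D:7>5)
P1→{B,C,D} P2→{P,Q,S}

Remaining: P1:{B,C,D} P2:{P,Q,S}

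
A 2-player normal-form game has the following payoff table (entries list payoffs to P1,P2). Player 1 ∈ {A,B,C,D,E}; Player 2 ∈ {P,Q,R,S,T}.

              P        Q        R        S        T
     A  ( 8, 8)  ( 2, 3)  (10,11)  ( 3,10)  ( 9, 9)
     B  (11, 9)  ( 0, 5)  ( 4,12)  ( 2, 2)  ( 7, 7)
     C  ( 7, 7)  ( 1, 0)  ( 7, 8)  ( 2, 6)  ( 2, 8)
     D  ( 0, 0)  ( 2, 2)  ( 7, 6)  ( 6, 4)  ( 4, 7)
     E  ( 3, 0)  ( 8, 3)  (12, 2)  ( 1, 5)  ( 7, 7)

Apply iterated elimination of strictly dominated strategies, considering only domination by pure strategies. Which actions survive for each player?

P1 drop C (A beats it: P:8>7 Q:2>1 R:10>7 S:3>2 T:9>2)
P2 drop P (R beats it: A:11>8 B:12>9 D:6>0 E:2>0)
P1 drop B (A beats it: Q:2>0 R:10>4 S:3>2 T:9>7)
P2 drop Q (S beats it: A:10>3 D:4>2 E:5>3)
P1→{A,D,E} P2→{R,S,T}

Remaining: P1:{A,D,E} P2:{R,S,T}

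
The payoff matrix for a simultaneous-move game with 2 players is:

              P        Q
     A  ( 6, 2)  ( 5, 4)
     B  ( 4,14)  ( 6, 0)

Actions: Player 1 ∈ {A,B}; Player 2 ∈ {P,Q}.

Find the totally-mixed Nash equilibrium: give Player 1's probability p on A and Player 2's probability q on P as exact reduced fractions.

P1 indiff ⇒ q·6+(1-q)·5 = q·4+(1-q)·6 ⇒ q(2) = (1-q)(1) ⇒ q = 1/3
P2 indiff ⇒ p·2+(1-p)·14 = p·4+(1-p)·0 ⇒ p(-2) = (1-p)(-14) ⇒ p = 7/8

P1 mixes 7/8 on A; P2 mixes 1/3 on P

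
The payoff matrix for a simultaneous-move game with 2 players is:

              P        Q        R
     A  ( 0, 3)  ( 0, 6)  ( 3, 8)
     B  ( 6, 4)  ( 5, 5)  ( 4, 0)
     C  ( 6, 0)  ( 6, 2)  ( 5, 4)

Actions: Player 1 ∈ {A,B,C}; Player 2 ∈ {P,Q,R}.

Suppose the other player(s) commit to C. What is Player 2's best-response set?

BR_2 = {R}

u_2(P vs C) = 0
u_2(Q vs C) = 2
u_2(R vs C) = 4
max payoff 4 at {R}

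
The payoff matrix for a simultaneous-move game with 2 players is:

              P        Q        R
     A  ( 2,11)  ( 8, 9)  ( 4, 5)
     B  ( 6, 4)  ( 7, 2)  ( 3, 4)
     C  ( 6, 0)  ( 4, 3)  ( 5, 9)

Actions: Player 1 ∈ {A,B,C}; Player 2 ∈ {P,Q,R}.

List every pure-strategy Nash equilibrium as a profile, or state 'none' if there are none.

(A,P): not NE [P1→C gives 6>2]
(A,Q): not NE [P2→P gives 11>9]
(A,R): not NE [P1→C gives 5>4; P2→P gives 11>5]
(B,P): NE
(B,Q): not NE [P1→A gives 8>7; P2→R gives 4>2]
(B,R): not NE [P1→C gives 5>3]
(C,P): not NE [P2→R gives 9>0]
(C,Q): not NE [P1→A gives 8>4; P2→R gives 9>3]
(C,R): NE

PSNE = {(B,P), (C,R)}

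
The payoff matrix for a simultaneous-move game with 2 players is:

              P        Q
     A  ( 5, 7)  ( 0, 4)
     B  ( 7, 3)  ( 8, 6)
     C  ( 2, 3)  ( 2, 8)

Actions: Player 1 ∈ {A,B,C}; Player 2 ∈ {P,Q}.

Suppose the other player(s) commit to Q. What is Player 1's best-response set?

u_1(A vs Q) = 0
u_1(B vs Q) = 8
u_1(C vs Q) = 2
max payoff 8 at {B}

BR_1 = {B}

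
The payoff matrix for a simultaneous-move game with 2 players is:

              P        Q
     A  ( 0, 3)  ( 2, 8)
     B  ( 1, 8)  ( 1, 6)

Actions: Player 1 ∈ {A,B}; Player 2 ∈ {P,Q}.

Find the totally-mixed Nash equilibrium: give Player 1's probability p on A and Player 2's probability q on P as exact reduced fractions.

P1 mixes 2/7 on A; P2 mixes 1/2 on P

P1 indiff ⇒ q·0+(1-q)·2 = q·1+(1-q)·1 ⇒ q(-1) = (1-q)(-1) ⇒ q = 1/2
P2 indiff ⇒ p·3+(1-p)·8 = p·8+(1-p)·6 ⇒ p(-5) = (1-p)(-2) ⇒ p = 2/7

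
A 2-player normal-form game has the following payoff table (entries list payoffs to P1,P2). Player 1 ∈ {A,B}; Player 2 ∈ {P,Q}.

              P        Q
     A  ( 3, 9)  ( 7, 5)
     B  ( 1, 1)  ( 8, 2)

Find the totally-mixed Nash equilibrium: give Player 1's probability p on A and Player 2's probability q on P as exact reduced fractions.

(p,q) = (1/5, 1/3)

P1 indiff ⇒ q·3+(1-q)·7 = q·1+(1-q)·8 ⇒ q(2) = (1-q)(1) ⇒ q = 1/3
P2 indiff ⇒ p·9+(1-p)·1 = p·5+(1-p)·2 ⇒ p(4) = (1-p)(1) ⇒ p = 1/5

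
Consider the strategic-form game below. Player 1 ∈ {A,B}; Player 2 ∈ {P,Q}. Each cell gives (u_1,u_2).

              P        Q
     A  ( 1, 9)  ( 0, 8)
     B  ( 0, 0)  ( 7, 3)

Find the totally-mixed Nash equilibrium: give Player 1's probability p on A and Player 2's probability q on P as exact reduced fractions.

P1 indiff ⇒ q·1+(1-q)·0 = q·0+(1-q)·7 ⇒ q(1) = (1-q)(7) ⇒ q = 7/8
P2 indiff ⇒ p·9+(1-p)·0 = p·8+(1-p)·3 ⇒ p(1) = (1-p)(3) ⇒ p = 3/4

p=3/4, q=7/8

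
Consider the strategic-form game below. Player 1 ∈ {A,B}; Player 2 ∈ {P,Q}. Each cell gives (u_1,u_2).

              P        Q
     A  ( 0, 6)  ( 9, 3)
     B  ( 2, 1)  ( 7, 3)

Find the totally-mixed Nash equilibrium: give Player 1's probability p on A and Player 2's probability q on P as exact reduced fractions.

P1 indiff ⇒ q·0+(1-q)·9 = q·2+(1-q)·7 ⇒ q(-2) = (1-q)(-2) ⇒ q = 1/2
P2 indiff ⇒ p·6+(1-p)·1 = p·3+(1-p)·3 ⇒ p(3) = (1-p)(2) ⇒ p = 2/5

(p,q) = (2/5, 1/2)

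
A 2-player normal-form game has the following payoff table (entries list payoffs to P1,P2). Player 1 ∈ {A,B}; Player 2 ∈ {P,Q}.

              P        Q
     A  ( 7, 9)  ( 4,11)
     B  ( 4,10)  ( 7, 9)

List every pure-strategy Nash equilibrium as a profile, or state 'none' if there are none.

(A,P): not NE [P2→Q gives 11>9]
(A,Q): not NE [P1→B gives 7>4]
(B,P): not NE [P1→A gives 7>4]
(B,Q): not NE [P2→P gives 10>9]

PSNE: ∅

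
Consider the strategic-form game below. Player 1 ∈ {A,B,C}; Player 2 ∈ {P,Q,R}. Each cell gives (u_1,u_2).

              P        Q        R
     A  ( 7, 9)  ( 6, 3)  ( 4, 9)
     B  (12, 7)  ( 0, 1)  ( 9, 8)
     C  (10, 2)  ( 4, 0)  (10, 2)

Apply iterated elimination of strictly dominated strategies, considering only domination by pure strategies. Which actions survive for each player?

P2 drop Q (P beats it: A:9>3 B:7>1 C:2>0)
P1 drop A (B beats it: P:12>7 R:9>4)
P1→{B,C} P2→{P,R}

Remaining: P1:{B,C} P2:{P,R}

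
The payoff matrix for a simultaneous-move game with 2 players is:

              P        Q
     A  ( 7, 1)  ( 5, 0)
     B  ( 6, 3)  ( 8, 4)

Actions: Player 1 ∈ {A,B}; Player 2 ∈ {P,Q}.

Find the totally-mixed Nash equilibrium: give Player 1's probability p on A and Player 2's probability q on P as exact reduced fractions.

P1 mixes 1/2 on A; P2 mixes 3/4 on P

P1 indiff ⇒ q·7+(1-q)·5 = q·6+(1-q)·8 ⇒ q(1) = (1-q)(3) ⇒ q = 3/4
P2 indiff ⇒ p·1+(1-p)·3 = p·0+(1-p)·4 ⇒ p(1) = (1-p)(1) ⇒ p = 1/2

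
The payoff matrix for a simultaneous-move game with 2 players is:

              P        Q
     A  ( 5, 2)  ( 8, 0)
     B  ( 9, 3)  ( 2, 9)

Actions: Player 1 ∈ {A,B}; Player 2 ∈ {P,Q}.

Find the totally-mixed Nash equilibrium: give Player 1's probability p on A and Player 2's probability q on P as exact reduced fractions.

(p,q) = (3/4, 3/5)

P1 indiff ⇒ q·5+(1-q)·8 = q·9+(1-q)·2 ⇒ q(-4) = (1-q)(-6) ⇒ q = 3/5
P2 indiff ⇒ p·2+(1-p)·3 = p·0+(1-p)·9 ⇒ p(2) = (1-p)(6) ⇒ p = 3/4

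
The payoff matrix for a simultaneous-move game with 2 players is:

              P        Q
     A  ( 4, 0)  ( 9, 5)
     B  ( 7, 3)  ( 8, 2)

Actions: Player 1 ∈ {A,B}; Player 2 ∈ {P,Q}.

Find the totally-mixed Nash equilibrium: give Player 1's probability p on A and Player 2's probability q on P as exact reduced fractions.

P1 indiff ⇒ q·4+(1-q)·9 = q·7+(1-q)·8 ⇒ q(-3) = (1-q)(-1) ⇒ q = 1/4
P2 indiff ⇒ p·0+(1-p)·3 = p·5+(1-p)·2 ⇒ p(-5) = (1-p)(-1) ⇒ p = 1/6

P1 mixes 1/6 on A; P2 mixes 1/4 on P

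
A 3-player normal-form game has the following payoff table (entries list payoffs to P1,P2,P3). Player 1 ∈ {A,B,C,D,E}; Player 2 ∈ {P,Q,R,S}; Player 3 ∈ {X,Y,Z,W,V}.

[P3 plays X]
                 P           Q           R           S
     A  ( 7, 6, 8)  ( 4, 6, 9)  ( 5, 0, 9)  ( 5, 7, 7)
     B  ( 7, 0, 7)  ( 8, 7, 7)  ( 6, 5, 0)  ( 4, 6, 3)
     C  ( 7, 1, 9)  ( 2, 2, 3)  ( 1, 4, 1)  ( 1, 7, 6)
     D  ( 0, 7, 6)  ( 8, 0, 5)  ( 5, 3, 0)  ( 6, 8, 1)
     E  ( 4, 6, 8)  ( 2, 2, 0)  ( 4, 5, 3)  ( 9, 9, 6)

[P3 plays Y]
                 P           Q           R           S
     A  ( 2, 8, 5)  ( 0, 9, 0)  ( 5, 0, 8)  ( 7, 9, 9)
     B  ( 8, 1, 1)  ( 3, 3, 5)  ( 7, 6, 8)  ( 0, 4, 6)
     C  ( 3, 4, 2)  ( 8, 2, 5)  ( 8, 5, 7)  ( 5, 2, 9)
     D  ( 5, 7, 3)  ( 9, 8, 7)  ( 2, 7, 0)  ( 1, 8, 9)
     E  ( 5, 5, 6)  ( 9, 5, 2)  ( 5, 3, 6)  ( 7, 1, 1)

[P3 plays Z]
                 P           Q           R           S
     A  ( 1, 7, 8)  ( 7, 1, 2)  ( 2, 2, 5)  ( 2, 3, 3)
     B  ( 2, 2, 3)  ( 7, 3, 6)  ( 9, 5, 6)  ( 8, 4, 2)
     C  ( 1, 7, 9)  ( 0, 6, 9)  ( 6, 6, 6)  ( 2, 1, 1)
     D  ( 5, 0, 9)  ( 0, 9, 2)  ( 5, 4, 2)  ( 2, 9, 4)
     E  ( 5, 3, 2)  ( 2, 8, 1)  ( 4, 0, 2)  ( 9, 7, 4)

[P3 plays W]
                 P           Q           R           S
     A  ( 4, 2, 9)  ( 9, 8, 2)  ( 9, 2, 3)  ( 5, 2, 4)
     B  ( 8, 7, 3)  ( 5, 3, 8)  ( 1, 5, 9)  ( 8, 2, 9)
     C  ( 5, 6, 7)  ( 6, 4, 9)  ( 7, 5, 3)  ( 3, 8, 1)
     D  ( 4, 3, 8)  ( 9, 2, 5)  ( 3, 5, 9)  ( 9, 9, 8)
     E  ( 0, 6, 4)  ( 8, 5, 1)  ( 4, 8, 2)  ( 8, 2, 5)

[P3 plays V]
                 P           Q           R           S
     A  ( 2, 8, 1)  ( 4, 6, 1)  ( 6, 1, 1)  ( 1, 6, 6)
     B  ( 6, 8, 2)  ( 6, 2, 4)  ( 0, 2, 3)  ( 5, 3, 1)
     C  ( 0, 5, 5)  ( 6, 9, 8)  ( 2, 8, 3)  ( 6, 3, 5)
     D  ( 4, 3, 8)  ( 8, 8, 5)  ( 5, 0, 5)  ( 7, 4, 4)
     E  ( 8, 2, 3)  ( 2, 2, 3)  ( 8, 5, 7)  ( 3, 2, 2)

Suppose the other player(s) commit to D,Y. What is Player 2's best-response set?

u_2(P vs D,Y) = 7
u_2(Q vs D,Y) = 8
u_2(R vs D,Y) = 7
u_2(S vs D,Y) = 8
max payoff 8 at {Q,S}

argmax u_2 = {Q,S}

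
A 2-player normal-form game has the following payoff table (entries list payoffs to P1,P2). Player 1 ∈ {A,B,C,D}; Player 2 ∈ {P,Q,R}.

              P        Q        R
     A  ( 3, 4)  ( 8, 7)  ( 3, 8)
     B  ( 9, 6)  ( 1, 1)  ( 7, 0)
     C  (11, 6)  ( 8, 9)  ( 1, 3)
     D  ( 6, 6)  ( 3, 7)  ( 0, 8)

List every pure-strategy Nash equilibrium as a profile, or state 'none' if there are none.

NE set: (C,Q)

(A,P): not NE [P1→C gives 11>3; P2→R gives 8>4]
(A,Q): not NE [P2→R gives 8>7]
(A,R): not NE [P1→B gives 7>3]
(B,P): not NE [P1→C gives 11>9]
(B,Q): not NE [P1→C gives 8>1; P2→P gives 6>1]
(B,R): not NE [P2→P gives 6>0]
(C,P): not NE [P2→Q gives 9>6]
(C,Q): NE
(C,R): not NE [P1→B gives 7>1; P2→Q gives 9>3]
(D,P): not NE [P1→C gives 11>6; P2→R gives 8>6]
(D,Q): not NE [P1→C gives 8>3; P2→R gives 8>7]
(D,R): not NE [P1→B gives 7>0]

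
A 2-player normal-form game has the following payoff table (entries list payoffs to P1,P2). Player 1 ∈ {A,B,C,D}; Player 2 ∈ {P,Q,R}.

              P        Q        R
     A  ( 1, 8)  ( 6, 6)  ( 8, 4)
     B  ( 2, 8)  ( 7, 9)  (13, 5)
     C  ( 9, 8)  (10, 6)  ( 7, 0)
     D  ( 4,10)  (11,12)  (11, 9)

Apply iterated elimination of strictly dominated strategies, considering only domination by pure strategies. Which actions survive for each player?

Remaining: P1:{C,D} P2:{P,Q}

P1 drop A (B beats it: P:2>1 Q:7>6 R:13>8)
P2 drop R (P beats it: B:8>5 C:8>0 D:10>9)
P1 drop B (C beats it: P:9>2 Q:10>7)
P1→{C,D} P2→{P,Q}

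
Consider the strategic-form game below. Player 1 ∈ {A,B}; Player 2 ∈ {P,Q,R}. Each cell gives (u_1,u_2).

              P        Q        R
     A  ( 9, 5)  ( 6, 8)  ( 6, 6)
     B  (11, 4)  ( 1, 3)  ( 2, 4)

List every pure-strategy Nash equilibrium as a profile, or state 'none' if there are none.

(A,P): not NE [P1→B gives 11>9; P2→Q gives 8>5]
(A,Q): NE
(A,R): not NE [P2→Q gives 8>6]
(B,P): NE
(B,Q): not NE [P1→A gives 6>1; P2→R gives 4>3]
(B,R): not NE [P1→A gives 6>2]

Nash profiles: (A,Q), (B,P)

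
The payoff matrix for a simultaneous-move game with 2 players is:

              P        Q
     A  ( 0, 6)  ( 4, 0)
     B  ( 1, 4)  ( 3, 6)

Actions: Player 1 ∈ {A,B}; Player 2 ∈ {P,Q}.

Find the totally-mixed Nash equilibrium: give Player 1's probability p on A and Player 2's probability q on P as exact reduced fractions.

p=1/4, q=1/2

P1 indiff ⇒ q·0+(1-q)·4 = q·1+(1-q)·3 ⇒ q(-1) = (1-q)(-1) ⇒ q = 1/2
P2 indiff ⇒ p·6+(1-p)·4 = p·0+(1-p)·6 ⇒ p(6) = (1-p)(2) ⇒ p = 1/4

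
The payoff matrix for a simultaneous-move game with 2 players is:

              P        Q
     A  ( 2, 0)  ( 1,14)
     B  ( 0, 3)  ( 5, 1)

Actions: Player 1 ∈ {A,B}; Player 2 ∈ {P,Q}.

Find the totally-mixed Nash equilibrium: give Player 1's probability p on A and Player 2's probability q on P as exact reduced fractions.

P1 indiff ⇒ q·2+(1-q)·1 = q·0+(1-q)·5 ⇒ q(2) = (1-q)(4) ⇒ q = 2/3
P2 indiff ⇒ p·0+(1-p)·3 = p·14+(1-p)·1 ⇒ p(-14) = (1-p)(-2) ⇒ p = 1/8

p=1/8, q=2/3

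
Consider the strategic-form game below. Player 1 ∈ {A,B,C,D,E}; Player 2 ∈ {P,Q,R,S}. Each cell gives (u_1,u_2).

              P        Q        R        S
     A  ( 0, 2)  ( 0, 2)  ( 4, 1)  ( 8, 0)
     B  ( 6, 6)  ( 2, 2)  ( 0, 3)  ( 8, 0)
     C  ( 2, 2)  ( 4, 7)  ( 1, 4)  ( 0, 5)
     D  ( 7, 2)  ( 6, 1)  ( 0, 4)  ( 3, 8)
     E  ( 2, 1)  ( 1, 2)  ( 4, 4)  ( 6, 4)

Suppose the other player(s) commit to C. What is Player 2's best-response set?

P2 best: {Q}

u_2(P vs C) = 2
u_2(Q vs C) = 7
u_2(R vs C) = 4
u_2(S vs C) = 5
max payoff 7 at {Q}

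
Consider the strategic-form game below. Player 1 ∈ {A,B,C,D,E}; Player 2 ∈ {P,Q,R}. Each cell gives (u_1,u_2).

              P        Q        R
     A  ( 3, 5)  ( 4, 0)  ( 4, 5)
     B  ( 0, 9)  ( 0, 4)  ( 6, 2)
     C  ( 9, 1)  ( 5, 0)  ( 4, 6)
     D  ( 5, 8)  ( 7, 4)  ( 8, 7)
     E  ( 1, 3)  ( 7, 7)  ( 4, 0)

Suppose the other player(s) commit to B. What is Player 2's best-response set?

argmax u_2 = {P}

u_2(P vs B) = 9
u_2(Q vs B) = 4
u_2(R vs B) = 2
max payoff 9 at {P}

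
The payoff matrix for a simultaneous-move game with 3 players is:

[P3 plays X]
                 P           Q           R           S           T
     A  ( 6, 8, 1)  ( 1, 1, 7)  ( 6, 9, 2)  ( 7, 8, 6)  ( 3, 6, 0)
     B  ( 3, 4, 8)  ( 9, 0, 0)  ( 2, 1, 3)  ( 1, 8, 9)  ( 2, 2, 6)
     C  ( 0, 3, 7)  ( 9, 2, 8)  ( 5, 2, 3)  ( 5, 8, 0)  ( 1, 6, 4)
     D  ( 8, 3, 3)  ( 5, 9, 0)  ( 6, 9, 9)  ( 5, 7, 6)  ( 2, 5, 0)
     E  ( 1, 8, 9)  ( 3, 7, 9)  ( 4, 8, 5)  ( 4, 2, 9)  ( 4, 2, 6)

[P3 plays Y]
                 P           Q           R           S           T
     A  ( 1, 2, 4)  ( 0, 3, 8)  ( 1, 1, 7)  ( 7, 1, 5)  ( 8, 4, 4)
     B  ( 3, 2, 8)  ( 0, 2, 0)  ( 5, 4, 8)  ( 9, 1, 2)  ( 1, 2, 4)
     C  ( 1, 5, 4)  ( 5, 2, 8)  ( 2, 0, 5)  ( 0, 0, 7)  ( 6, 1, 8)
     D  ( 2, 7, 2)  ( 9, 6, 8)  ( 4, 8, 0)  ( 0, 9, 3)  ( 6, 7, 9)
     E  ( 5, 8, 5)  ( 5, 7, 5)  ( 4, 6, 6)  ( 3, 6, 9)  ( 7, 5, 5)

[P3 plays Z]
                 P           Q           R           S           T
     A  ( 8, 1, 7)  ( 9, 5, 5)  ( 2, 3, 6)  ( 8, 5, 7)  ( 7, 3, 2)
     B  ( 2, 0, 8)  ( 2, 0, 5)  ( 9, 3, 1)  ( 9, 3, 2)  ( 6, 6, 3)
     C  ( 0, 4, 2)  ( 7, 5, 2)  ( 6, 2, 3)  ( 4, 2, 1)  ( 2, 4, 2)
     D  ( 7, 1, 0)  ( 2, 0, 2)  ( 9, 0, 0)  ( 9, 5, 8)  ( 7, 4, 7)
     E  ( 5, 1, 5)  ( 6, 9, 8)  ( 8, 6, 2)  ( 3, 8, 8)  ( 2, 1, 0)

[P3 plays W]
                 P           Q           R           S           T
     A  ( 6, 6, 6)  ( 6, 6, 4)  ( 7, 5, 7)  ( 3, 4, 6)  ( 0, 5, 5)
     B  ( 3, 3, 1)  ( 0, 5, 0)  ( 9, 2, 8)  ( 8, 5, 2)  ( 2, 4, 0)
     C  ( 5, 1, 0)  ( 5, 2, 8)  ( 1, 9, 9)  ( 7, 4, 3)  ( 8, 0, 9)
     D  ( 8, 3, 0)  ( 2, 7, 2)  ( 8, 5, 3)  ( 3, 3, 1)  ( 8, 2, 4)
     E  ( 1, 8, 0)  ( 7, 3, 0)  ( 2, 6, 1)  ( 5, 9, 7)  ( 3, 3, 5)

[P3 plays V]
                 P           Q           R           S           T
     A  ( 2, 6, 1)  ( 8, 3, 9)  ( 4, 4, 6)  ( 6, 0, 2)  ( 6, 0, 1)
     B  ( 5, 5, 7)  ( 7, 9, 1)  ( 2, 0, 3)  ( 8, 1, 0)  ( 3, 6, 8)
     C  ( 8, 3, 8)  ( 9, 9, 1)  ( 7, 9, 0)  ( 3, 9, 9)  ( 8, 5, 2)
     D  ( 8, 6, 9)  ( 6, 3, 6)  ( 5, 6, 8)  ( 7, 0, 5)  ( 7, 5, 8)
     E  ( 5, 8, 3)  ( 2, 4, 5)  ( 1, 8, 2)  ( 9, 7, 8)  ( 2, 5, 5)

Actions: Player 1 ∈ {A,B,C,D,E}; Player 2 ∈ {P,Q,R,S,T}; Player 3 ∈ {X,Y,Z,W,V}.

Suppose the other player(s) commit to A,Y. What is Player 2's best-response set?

u_2(P vs A,Y) = 2
u_2(Q vs A,Y) = 3
u_2(R vs A,Y) = 1
u_2(S vs A,Y) = 1
u_2(T vs A,Y) = 4
max payoff 4 at {T}

argmax u_2 = {T}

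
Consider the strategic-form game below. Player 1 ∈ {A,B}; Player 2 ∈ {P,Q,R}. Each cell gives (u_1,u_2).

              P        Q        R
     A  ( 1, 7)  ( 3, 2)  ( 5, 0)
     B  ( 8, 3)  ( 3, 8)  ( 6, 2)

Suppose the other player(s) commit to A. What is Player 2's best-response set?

u_2(P vs A) = 7
u_2(Q vs A) = 2
u_2(R vs A) = 0
max payoff 7 at {P}

argmax u_2 = {P}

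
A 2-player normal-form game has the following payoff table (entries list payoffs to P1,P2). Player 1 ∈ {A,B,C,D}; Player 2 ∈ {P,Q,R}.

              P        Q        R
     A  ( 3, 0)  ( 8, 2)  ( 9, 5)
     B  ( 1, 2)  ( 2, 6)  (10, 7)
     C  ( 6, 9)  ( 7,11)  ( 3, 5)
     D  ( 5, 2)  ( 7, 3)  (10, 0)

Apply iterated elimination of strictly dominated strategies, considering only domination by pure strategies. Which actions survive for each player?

P2 drop P (Q beats it: A:2>0 B:6>2 C:11>9 D:3>2)
P1 drop C (A beats it: Q:8>7 R:9>3)
P1→{A,B,D} P2→{Q,R}

IESDS → P1:{A,B,D} P2:{Q,R}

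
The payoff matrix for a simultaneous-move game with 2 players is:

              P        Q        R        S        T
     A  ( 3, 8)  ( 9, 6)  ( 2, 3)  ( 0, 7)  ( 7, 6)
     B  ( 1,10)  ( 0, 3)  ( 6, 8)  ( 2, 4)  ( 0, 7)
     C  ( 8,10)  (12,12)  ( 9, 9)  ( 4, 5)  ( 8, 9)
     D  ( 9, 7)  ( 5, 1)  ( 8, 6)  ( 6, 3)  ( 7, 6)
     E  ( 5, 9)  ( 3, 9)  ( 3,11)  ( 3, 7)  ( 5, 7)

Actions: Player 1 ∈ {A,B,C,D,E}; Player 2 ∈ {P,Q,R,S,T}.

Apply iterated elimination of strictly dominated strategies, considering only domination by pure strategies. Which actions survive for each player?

IESDS → P1:{C,D} P2:{P,Q}

P1 drop A (C beats it: P:8>3 Q:12>9 R:9>2 S:4>0 T:8>7)
P1 drop B (C beats it: P:8>1 Q:12>0 R:9>6 S:4>2 T:8>0)
P1 drop E (C beats it: P:8>5 Q:12>3 R:9>3 S:4>3 T:8>5)
P2 drop R (P beats it: C:10>9 D:7>6)
P2 drop S (P beats it: C:10>5 D:7>3)
P2 drop T (P beats it: C:10>9 D:7>6)
P1→{C,D} P2→{P,Q}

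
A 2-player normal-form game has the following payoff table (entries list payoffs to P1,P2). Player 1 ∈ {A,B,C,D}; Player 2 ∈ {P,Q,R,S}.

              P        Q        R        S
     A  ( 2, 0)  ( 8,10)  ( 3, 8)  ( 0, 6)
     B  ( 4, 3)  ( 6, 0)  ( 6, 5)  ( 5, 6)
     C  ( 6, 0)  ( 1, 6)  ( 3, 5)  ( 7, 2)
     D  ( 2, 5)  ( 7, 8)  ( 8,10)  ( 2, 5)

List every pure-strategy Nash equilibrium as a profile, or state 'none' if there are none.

Nash profiles: (A,Q), (D,R)

(A,P): not NE [P1→C gives 6>2; P2→Q gives 10>0]
(A,Q): NE
(A,R): not NE [P1→D gives 8>3; P2→Q gives 10>8]
(A,S): not NE [P1→C gives 7>0; P2→Q gives 10>6]
(B,P): not NE [P1→C gives 6>4; P2→S gives 6>3]
(B,Q): not NE [P1→A gives 8>6; P2→S gives 6>0]
(B,R): not NE [P1→D gives 8>6; P2→S gives 6>5]
(B,S): not NE [P1→C gives 7>5]
(C,P): not NE [P2→Q gives 6>0]
(C,Q): not NE [P1→A gives 8>1]
(C,R): not NE [P1→D gives 8>3; P2→Q gives 6>5]
(C,S): not NE [P2→Q gives 6>2]
(D,P): not NE [P1→C gives 6>2; P2→R gives 10>5]
(D,Q): not NE [P1→A gives 8>7; P2→R gives 10>8]
(D,R): NE
(D,S): not NE [P1→C gives 7>2; P2→R gives 10>5]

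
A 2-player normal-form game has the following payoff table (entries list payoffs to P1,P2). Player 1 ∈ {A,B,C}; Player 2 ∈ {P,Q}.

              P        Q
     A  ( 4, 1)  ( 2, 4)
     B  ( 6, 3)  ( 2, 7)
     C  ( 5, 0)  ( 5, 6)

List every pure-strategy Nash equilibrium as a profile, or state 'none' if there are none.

(A,P): not NE [P1→B gives 6>4; P2→Q gives 4>1]
(A,Q): not NE [P1→C gives 5>2]
(B,P): not NE [P2→Q gives 7>3]
(B,Q): not NE [P1→C gives 5>2]
(C,P): not NE [P1→B gives 6>5; P2→Q gives 6>0]
(C,Q): NE

PSNE = {(C,Q)}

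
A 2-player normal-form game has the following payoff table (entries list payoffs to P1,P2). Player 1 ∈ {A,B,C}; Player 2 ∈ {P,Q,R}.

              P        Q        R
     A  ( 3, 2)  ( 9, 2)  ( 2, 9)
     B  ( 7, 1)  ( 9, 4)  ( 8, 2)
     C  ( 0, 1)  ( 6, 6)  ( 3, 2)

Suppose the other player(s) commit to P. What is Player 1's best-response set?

P1 best: {B}

u_1(A vs P) = 3
u_1(B vs P) = 7
u_1(C vs P) = 0
max payoff 7 at {B}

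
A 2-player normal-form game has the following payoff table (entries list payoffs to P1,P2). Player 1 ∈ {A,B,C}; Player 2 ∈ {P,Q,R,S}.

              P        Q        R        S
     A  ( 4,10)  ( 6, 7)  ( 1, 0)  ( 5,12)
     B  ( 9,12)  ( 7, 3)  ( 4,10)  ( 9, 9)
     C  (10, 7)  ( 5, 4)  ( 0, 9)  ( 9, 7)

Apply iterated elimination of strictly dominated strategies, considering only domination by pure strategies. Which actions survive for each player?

P1 drop A (B beats it: P:9>4 Q:7>6 R:4>1 S:9>5)
P2 drop Q (P beats it: B:12>3 C:7>4)
P2 drop S (R beats it: B:10>9 C:9>7)
P1→{B,C} P2→{P,R}

Survivors P1:{B,C} P2:{P,R}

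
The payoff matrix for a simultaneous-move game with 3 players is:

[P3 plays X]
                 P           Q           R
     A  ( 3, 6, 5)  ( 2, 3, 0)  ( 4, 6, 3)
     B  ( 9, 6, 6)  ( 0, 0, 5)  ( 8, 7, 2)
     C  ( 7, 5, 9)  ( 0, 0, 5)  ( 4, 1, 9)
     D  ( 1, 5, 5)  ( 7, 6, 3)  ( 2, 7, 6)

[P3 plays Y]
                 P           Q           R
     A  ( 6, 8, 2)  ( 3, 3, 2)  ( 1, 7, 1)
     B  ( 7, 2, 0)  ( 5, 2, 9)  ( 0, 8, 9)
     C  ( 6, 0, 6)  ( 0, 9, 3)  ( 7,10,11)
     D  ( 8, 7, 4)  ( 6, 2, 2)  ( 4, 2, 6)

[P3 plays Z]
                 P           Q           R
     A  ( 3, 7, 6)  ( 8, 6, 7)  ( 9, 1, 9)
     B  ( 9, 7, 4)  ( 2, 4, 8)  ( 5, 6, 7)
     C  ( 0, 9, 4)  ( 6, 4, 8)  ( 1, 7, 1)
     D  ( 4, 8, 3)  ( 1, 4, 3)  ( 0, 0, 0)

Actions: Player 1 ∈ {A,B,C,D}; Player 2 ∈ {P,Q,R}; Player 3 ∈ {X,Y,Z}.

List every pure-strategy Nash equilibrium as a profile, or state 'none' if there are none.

(A,P,X): not NE [P1→B gives 9>3; P3→Z gives 6>5]
(A,P,Y): not NE [P1→D gives 8>6; P3→Z gives 6>2]
(A,P,Z): not NE [P1→B gives 9>3]
(A,Q,X): not NE [P1→D gives 7>2; P2→R gives 6>3; P3→Z gives 7>0]
(A,Q,Y): not NE [P1→D gives 6>3; P2→P gives 8>3; P3→Z gives 7>2]
(A,Q,Z): not NE [P2→P gives 7>6]
(A,R,X): not NE [P1→B gives 8>4; P3→Z gives 9>3]
(A,R,Y): not NE [P1→C gives 7>1; P2→P gives 8>7; P3→Z gives 9>1]
(A,R,Z): not NE [P2→P gives 7>1]
(B,P,X): not NE [P2→R gives 7>6]
(B,P,Y): not NE [P1→D gives 8>7; P2→R gives 8>2; P3→X gives 6>0]
(B,P,Z): not NE [P3→X gives 6>4]
(B,Q,X): not NE [P1→D gives 7>0; P2→R gives 7>0; P3→Y gives 9>5]
(B,Q,Y): not NE [P1→D gives 6>5; P2→R gives 8>2]
(B,Q,Z): not NE [P1→A gives 8>2; P2→P gives 7>4; P3→Y gives 9>8]
(B,R,X): not NE [P3→Y gives 9>2]
(B,R,Y): not NE [P1→C gives 7>0]
(B,R,Z): not NE [P1→A gives 9>5; P2→P gives 7>6; P3→Y gives 9>7]
(C,P,X): not NE [P1→B gives 9>7]
(C,P,Y): not NE [P1→D gives 8>6; P2→R gives 10>0; P3→X gives 9>6]
(C,P,Z): not NE [P1→B gives 9>0; P3→X gives 9>4]
(C,Q,X): not NE [P1→D gives 7>0; P2→P gives 5>0; P3→Z gives 8>5]
(C,Q,Y): not NE [P1→D gives 6>0; P2→R gives 10>9; P3→Z gives 8>3]
(C,Q,Z): not NE [P1→A gives 8>6; P2→P gives 9>4]
(C,R,X): not NE [P1→B gives 8>4; P2→P gives 5>1; P3→Y gives 11>9]
(C,R,Y): NE
(C,R,Z): not NE [P1→A gives 9>1; P2→P gives 9>7; P3→Y gives 11>1]
(D,P,X): not NE [P1→B gives 9>1; P2→R gives 7>5]
(D,P,Y): not NE [P3→X gives 5>4]
(D,P,Z): not NE [P1→B gives 9>4; P3→X gives 5>3]
(D,Q,X): not NE [P2→R gives 7>6]
(D,Q,Y): not NE [P2→P gives 7>2; P3→Z gives 3>2]
(D,Q,Z): not NE [P1→A gives 8>1; P2→P gives 8>4]
(D,R,X): not NE [P1→B gives 8>2]
(D,R,Y): not NE [P1→C gives 7>4; P2→P gives 7>2]
(D,R,Z): not NE [P1→A gives 9>0; P2→P gives 8>0; P3→Y gives 6>0]

Nash profiles: (C,R,Y)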